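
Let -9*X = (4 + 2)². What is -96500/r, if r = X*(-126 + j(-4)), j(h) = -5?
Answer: -24125/131 ≈ -184.16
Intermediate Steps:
X = -4 (X = -(4 + 2)²/9 = -⅑*6² = -⅑*36 = -4)
r = 524 (r = -4*(-126 - 5) = -4*(-131) = 524)
-96500/r = -96500/524 = -96500*1/524 = -24125/131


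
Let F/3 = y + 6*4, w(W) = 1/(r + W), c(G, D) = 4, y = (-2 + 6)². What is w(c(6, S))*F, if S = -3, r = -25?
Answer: -40/7 ≈ -5.7143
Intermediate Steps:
y = 16 (y = 4² = 16)
w(W) = 1/(-25 + W)
F = 120 (F = 3*(16 + 6*4) = 3*(16 + 24) = 3*40 = 120)
w(c(6, S))*F = 120/(-25 + 4) = 120/(-21) = -1/21*120 = -40/7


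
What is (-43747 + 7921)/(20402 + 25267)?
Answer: -11942/15223 ≈ -0.78447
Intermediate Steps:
(-43747 + 7921)/(20402 + 25267) = -35826/45669 = -35826*1/45669 = -11942/15223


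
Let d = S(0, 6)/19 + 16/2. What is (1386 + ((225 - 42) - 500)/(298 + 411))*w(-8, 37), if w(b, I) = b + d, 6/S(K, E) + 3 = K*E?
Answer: -103406/709 ≈ -145.85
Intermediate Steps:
S(K, E) = 6/(-3 + E*K) (S(K, E) = 6/(-3 + K*E) = 6/(-3 + E*K))
d = 150/19 (d = (6/(-3 + 6*0))/19 + 16/2 = (6/(-3 + 0))*(1/19) + 16*(½) = (6/(-3))*(1/19) + 8 = (6*(-⅓))*(1/19) + 8 = -2*1/19 + 8 = -2/19 + 8 = 150/19 ≈ 7.8947)
w(b, I) = 150/19 + b (w(b, I) = b + 150/19 = 150/19 + b)
(1386 + ((225 - 42) - 500)/(298 + 411))*w(-8, 37) = (1386 + ((225 - 42) - 500)/(298 + 411))*(150/19 - 8) = (1386 + (183 - 500)/709)*(-2/19) = (1386 - 317*1/709)*(-2/19) = (1386 - 317/709)*(-2/19) = (982357/709)*(-2/19) = -103406/709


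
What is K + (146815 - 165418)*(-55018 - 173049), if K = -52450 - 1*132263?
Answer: 4242545688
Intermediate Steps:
K = -184713 (K = -52450 - 132263 = -184713)
K + (146815 - 165418)*(-55018 - 173049) = -184713 + (146815 - 165418)*(-55018 - 173049) = -184713 - 18603*(-228067) = -184713 + 4242730401 = 4242545688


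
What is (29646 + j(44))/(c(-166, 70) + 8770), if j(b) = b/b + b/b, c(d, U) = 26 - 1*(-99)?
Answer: 29648/8895 ≈ 3.3331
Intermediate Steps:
c(d, U) = 125 (c(d, U) = 26 + 99 = 125)
j(b) = 2 (j(b) = 1 + 1 = 2)
(29646 + j(44))/(c(-166, 70) + 8770) = (29646 + 2)/(125 + 8770) = 29648/8895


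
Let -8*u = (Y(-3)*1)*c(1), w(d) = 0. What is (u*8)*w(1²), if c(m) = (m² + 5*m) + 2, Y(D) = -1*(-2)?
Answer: 0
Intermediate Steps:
Y(D) = 2
c(m) = 2 + m² + 5*m
u = -2 (u = -2*1*(2 + 1² + 5*1)/8 = -(2 + 1 + 5)/4 = -8/4 = -⅛*16 = -2)
(u*8)*w(1²) = -2*8*0 = -16*0 = 0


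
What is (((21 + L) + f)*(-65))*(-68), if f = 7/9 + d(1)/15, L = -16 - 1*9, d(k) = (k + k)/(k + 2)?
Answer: -126412/9 ≈ -14046.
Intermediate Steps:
d(k) = 2*k/(2 + k) (d(k) = (2*k)/(2 + k) = 2*k/(2 + k))
L = -25 (L = -16 - 9 = -25)
f = 37/45 (f = 7/9 + (2*1/(2 + 1))/15 = 7*(⅑) + (2*1/3)*(1/15) = 7/9 + (2*1*(⅓))*(1/15) = 7/9 + (⅔)*(1/15) = 7/9 + 2/45 = 37/45 ≈ 0.82222)
(((21 + L) + f)*(-65))*(-68) = (((21 - 25) + 37/45)*(-65))*(-68) = ((-4 + 37/45)*(-65))*(-68) = -143/45*(-65)*(-68) = (1859/9)*(-68) = -126412/9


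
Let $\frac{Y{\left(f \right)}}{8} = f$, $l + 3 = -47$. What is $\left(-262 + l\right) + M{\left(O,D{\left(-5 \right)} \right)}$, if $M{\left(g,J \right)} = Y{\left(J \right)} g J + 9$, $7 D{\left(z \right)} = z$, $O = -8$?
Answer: $- \frac{16447}{49} \approx -335.65$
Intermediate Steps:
$l = -50$ ($l = -3 - 47 = -50$)
$Y{\left(f \right)} = 8 f$
$D{\left(z \right)} = \frac{z}{7}$
$M{\left(g,J \right)} = 9 + 8 g J^{2}$ ($M{\left(g,J \right)} = 8 J g J + 9 = 8 g J^{2} + 9 = 9 + 8 g J^{2}$)
$\left(-262 + l\right) + M{\left(O,D{\left(-5 \right)} \right)} = \left(-262 - 50\right) + \left(9 + 8 \left(-8\right) \left(\frac{1}{7} \left(-5\right)\right)^{2}\right) = -312 + \left(9 + 8 \left(-8\right) \left(- \frac{5}{7}\right)^{2}\right) = -312 + \left(9 + 8 \left(-8\right) \frac{25}{49}\right) = -312 + \left(9 - \frac{1600}{49}\right) = -312 - \frac{1159}{49} = - \frac{16447}{49}$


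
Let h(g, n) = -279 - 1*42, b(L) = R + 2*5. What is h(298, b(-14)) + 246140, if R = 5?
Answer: 245819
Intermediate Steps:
b(L) = 15 (b(L) = 5 + 2*5 = 5 + 10 = 15)
h(g, n) = -321 (h(g, n) = -279 - 42 = -321)
h(298, b(-14)) + 246140 = -321 + 246140 = 245819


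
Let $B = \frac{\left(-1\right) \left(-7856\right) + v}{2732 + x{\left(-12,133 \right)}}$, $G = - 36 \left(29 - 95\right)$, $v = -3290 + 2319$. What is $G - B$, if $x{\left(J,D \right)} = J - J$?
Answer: $\frac{6484347}{2732} \approx 2373.5$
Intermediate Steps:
$x{\left(J,D \right)} = 0$
$v = -971$
$G = 2376$ ($G = \left(-36\right) \left(-66\right) = 2376$)
$B = \frac{6885}{2732}$ ($B = \frac{\left(-1\right) \left(-7856\right) - 971}{2732 + 0} = \frac{7856 - 971}{2732} = 6885 \cdot \frac{1}{2732} = \frac{6885}{2732} \approx 2.5201$)
$G - B = 2376 - \frac{6885}{2732} = \frac{6484347}{2732}$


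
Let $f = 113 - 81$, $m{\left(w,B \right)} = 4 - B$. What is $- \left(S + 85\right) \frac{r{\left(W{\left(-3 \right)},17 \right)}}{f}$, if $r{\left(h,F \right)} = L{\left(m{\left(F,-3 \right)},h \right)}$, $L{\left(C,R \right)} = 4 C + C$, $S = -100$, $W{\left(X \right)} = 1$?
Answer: $\frac{525}{32} \approx 16.406$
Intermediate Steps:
$L{\left(C,R \right)} = 5 C$
$r{\left(h,F \right)} = 35$ ($r{\left(h,F \right)} = 5 \left(4 - -3\right) = 5 \left(4 + 3\right) = 5 \cdot 7 = 35$)
$f = 32$
$- \left(S + 85\right) \frac{r{\left(W{\left(-3 \right)},17 \right)}}{f} = - \left(-100 + 85\right) \frac{35}{32} = - \left(-15\right) 35 \cdot \frac{1}{32} = - \frac{\left(-15\right) 35}{32} = \left(-1\right) \left(- \frac{525}{32}\right) = \frac{525}{32}$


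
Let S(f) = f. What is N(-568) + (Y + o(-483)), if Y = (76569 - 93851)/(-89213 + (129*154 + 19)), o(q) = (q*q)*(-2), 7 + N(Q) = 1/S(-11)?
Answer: -177910666453/381304 ≈ -4.6659e+5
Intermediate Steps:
N(Q) = -78/11 (N(Q) = -7 + 1/(-11) = -7 - 1/11 = -78/11)
o(q) = -2*q**2 (o(q) = q**2*(-2) = -2*q**2)
Y = 8641/34664 (Y = -17282/(-89213 + (19866 + 19)) = -17282/(-89213 + 19885) = -17282/(-69328) = -17282*(-1/69328) = 8641/34664 ≈ 0.24928)
N(-568) + (Y + o(-483)) = -78/11 + (8641/34664 - 2*(-483)**2) = -78/11 + (8641/34664 - 2*233289) = -78/11 + (8641/34664 - 466578) = -78/11 - 16173451151/34664 = -177910666453/381304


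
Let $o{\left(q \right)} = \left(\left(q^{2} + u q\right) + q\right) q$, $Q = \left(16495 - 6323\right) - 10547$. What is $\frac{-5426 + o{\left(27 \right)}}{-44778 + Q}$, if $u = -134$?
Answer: $\frac{82700}{45153} \approx 1.8316$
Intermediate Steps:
$Q = -375$ ($Q = 10172 - 10547 = -375$)
$o{\left(q \right)} = q \left(q^{2} - 133 q\right)$ ($o{\left(q \right)} = \left(\left(q^{2} - 134 q\right) + q\right) q = \left(q^{2} - 133 q\right) q = q \left(q^{2} - 133 q\right)$)
$\frac{-5426 + o{\left(27 \right)}}{-44778 + Q} = \frac{-5426 + 27^{2} \left(-133 + 27\right)}{-44778 - 375} = \frac{-5426 + 729 \left(-106\right)}{-45153} = \left(-5426 - 77274\right) \left(- \frac{1}{45153}\right) = \left(-82700\right) \left(- \frac{1}{45153}\right) = \frac{82700}{45153}$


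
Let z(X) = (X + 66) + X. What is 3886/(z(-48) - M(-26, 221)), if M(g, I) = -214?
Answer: 1943/92 ≈ 21.120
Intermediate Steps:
z(X) = 66 + 2*X (z(X) = (66 + X) + X = 66 + 2*X)
3886/(z(-48) - M(-26, 221)) = 3886/((66 + 2*(-48)) - 1*(-214)) = 3886/((66 - 96) + 214) = 3886/(-30 + 214) = 3886/184 = 3886*(1/184) = 1943/92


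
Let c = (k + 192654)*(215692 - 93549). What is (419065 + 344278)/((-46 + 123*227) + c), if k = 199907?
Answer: 763343/47948606098 ≈ 1.5920e-5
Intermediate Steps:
c = 47948578223 (c = (199907 + 192654)*(215692 - 93549) = 392561*122143 = 47948578223)
(419065 + 344278)/((-46 + 123*227) + c) = (419065 + 344278)/((-46 + 123*227) + 47948578223) = 763343/((-46 + 27921) + 47948578223) = 763343/(27875 + 47948578223) = 763343/47948606098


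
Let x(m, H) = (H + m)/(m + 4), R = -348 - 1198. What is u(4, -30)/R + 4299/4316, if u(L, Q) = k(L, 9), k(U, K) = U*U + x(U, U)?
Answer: 3286441/3336268 ≈ 0.98507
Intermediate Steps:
R = -1546
x(m, H) = (H + m)/(4 + m)
k(U, K) = U² + 2*U/(4 + U) (k(U, K) = U*U + (U + U)/(4 + U) = U² + (2*U)/(4 + U) = U² + 2*U/(4 + U))
u(L, Q) = L*(2 + L*(4 + L))/(4 + L)
u(4, -30)/R + 4299/4316 = (4*(2 + 4*(4 + 4))/(4 + 4))/(-1546) + 4299/4316 = (4*(2 + 4*8)/8)*(-1/1546) + 4299*(1/4316) = (4*(⅛)*(2 + 32))*(-1/1546) + 4299/4316 = (4*(⅛)*34)*(-1/1546) + 4299/4316 = 17*(-1/1546) + 4299/4316 = -17/1546 + 4299/4316 = 3286441/3336268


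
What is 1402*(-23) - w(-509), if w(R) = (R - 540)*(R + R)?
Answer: -1100128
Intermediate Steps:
w(R) = 2*R*(-540 + R) (w(R) = (-540 + R)*(2*R) = 2*R*(-540 + R))
1402*(-23) - w(-509) = 1402*(-23) - 2*(-509)*(-540 - 509) = -32246 - 2*(-509)*(-1049) = -32246 - 1*1067882 = -32246 - 1067882 = -1100128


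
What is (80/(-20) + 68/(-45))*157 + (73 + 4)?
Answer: -35471/45 ≈ -788.24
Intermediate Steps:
(80/(-20) + 68/(-45))*157 + (73 + 4) = (80*(-1/20) + 68*(-1/45))*157 + 77 = (-4 - 68/45)*157 + 77 = -248/45*157 + 77 = -38936/45 + 77 = -35471/45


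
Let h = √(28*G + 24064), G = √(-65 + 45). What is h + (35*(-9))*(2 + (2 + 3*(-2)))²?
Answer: -1260 + 2*√(6016 + 14*I*√5) ≈ -1104.9 + 0.40361*I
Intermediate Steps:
G = 2*I*√5 (G = √(-20) = 2*I*√5 ≈ 4.4721*I)
h = √(24064 + 56*I*√5) (h = √(28*(2*I*√5) + 24064) = √(56*I*√5 + 24064) = √(24064 + 56*I*√5) ≈ 155.13 + 0.4036*I)
h + (35*(-9))*(2 + (2 + 3*(-2)))² = 2*√(6016 + 14*I*√5) + (35*(-9))*(2 + (2 + 3*(-2)))² = 2*√(6016 + 14*I*√5) - 315*(2 + (2 - 6))² = 2*√(6016 + 14*I*√5) - 315*(2 - 4)² = 2*√(6016 + 14*I*√5) - 315*(-2)² = 2*√(6016 + 14*I*√5) - 315*4 = 2*√(6016 + 14*I*√5) - 1260 = -1260 + 2*√(6016 + 14*I*√5)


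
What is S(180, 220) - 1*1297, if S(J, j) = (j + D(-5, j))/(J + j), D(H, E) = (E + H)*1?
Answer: -103673/80 ≈ -1295.9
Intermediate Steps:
D(H, E) = E + H
S(J, j) = (-5 + 2*j)/(J + j) (S(J, j) = (j + (j - 5))/(J + j) = (j + (-5 + j))/(J + j) = (-5 + 2*j)/(J + j))
S(180, 220) - 1*1297 = (-5 + 2*220)/(180 + 220) - 1*1297 = (-5 + 440)/400 - 1297 = (1/400)*435 - 1297 = 87/80 - 1297 = -103673/80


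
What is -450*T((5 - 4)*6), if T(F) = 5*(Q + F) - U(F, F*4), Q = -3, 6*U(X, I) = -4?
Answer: -7050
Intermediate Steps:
U(X, I) = -⅔ (U(X, I) = (⅙)*(-4) = -⅔)
T(F) = -43/3 + 5*F (T(F) = 5*(-3 + F) - 1*(-⅔) = (-15 + 5*F) + ⅔ = -43/3 + 5*F)
-450*T((5 - 4)*6) = -450*(-43/3 + 5*((5 - 4)*6)) = -450*(-43/3 + 5*(1*6)) = -450*(-43/3 + 5*6) = -450*(-43/3 + 30) = -450*47/3 = -7050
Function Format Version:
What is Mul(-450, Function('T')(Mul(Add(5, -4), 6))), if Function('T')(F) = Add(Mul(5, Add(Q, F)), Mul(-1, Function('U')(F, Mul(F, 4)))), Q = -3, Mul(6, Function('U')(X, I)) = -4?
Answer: -7050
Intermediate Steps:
Function('U')(X, I) = Rational(-2, 3) (Function('U')(X, I) = Mul(Rational(1, 6), -4) = Rational(-2, 3))
Function('T')(F) = Add(Rational(-43, 3), Mul(5, F)) (Function('T')(F) = Add(Mul(5, Add(-3, F)), Mul(-1, Rational(-2, 3))) = Add(Add(-15, Mul(5, F)), Rational(2, 3)) = Add(Rational(-43, 3), Mul(5, F)))
Mul(-450, Function('T')(Mul(Add(5, -4), 6))) = Mul(-450, Add(Rational(-43, 3), Mul(5, Mul(Add(5, -4), 6)))) = Mul(-450, Add(Rational(-43, 3), Mul(5, Mul(1, 6)))) = Mul(-450, Add(Rational(-43, 3), Mul(5, 6))) = Mul(-450, Add(Rational(-43, 3), 30)) = Mul(-450, Rational(47, 3)) = -7050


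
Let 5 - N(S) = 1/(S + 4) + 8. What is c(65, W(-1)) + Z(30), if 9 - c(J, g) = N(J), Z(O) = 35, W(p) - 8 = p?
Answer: 3244/69 ≈ 47.014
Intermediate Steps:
N(S) = -3 - 1/(4 + S) (N(S) = 5 - (1/(S + 4) + 8) = 5 - (1/(4 + S) + 8) = 5 - (8 + 1/(4 + S)) = 5 + (-8 - 1/(4 + S)) = -3 - 1/(4 + S))
W(p) = 8 + p
c(J, g) = 9 - (-13 - 3*J)/(4 + J)
c(65, W(-1)) + Z(30) = (49 + 12*65)/(4 + 65) + 35 = (49 + 780)/69 + 35 = (1/69)*829 + 35 = 829/69 + 35 = 3244/69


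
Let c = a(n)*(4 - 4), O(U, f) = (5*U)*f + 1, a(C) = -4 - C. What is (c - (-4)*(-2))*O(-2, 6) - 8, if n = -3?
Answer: 464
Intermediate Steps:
O(U, f) = 1 + 5*U*f (O(U, f) = 5*U*f + 1 = 1 + 5*U*f)
c = 0 (c = (-4 - 1*(-3))*(4 - 4) = (-4 + 3)*0 = -1*0 = 0)
(c - (-4)*(-2))*O(-2, 6) - 8 = (0 - (-4)*(-2))*(1 + 5*(-2)*6) - 8 = (0 - 1*8)*(1 - 60) - 8 = (0 - 8)*(-59) - 8 = -8*(-59) - 8 = 472 - 8 = 464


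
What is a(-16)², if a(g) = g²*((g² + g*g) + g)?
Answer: 16122904576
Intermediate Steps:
a(g) = g²*(g + 2*g²) (a(g) = g²*((g² + g²) + g) = g²*(2*g² + g) = g²*(g + 2*g²))
a(-16)² = ((-16)³*(1 + 2*(-16)))² = (-4096*(1 - 32))² = (-4096*(-31))² = 126976² = 16122904576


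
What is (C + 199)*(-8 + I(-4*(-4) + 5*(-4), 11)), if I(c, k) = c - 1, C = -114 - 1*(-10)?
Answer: -1235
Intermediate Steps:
C = -104 (C = -114 + 10 = -104)
I(c, k) = -1 + c
(C + 199)*(-8 + I(-4*(-4) + 5*(-4), 11)) = (-104 + 199)*(-8 + (-1 + (-4*(-4) + 5*(-4)))) = 95*(-8 + (-1 + (16 - 20))) = 95*(-8 + (-1 - 4)) = 95*(-8 - 5) = 95*(-13) = -1235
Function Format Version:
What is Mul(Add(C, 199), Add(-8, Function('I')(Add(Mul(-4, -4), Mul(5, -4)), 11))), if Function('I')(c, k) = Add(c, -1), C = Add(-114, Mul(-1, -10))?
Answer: -1235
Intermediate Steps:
C = -104 (C = Add(-114, 10) = -104)
Function('I')(c, k) = Add(-1, c)
Mul(Add(C, 199), Add(-8, Function('I')(Add(Mul(-4, -4), Mul(5, -4)), 11))) = Mul(Add(-104, 199), Add(-8, Add(-1, Add(Mul(-4, -4), Mul(5, -4))))) = Mul(95, Add(-8, Add(-1, Add(16, -20)))) = Mul(95, Add(-8, Add(-1, -4))) = Mul(95, Add(-8, -5)) = Mul(95, -13) = -1235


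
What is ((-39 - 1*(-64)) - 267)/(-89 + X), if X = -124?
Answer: 242/213 ≈ 1.1362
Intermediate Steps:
((-39 - 1*(-64)) - 267)/(-89 + X) = ((-39 - 1*(-64)) - 267)/(-89 - 124) = ((-39 + 64) - 267)/(-213) = (25 - 267)*(-1/213) = -242*(-1/213) = 242/213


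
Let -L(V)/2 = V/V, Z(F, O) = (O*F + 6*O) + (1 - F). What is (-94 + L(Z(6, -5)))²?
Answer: 9216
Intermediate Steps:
Z(F, O) = 1 - F + 6*O + F*O (Z(F, O) = (F*O + 6*O) + (1 - F) = (6*O + F*O) + (1 - F) = 1 - F + 6*O + F*O)
L(V) = -2 (L(V) = -2*V/V = -2*1 = -2)
(-94 + L(Z(6, -5)))² = (-94 - 2)² = (-96)² = 9216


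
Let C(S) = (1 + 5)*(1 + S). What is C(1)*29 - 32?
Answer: 316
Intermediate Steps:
C(S) = 6 + 6*S (C(S) = 6*(1 + S) = 6 + 6*S)
C(1)*29 - 32 = (6 + 6*1)*29 - 32 = (6 + 6)*29 - 32 = 12*29 - 32 = 348 - 32 = 316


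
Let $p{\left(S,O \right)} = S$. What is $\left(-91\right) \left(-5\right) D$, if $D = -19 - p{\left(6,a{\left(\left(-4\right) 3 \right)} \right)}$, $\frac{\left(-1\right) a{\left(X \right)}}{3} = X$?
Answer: $-11375$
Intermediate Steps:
$a{\left(X \right)} = - 3 X$
$D = -25$ ($D = -19 - 6 = -25$)
$\left(-91\right) \left(-5\right) D = \left(-91\right) \left(-5\right) \left(-25\right) = 455 \left(-25\right) = -11375$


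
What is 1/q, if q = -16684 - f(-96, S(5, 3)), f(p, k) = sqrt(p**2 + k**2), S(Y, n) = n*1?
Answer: -16684/278346631 + 15*sqrt(41)/278346631 ≈ -5.9595e-5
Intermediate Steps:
S(Y, n) = n
f(p, k) = sqrt(k**2 + p**2)
q = -16684 - 15*sqrt(41) (q = -16684 - sqrt(3**2 + (-96)**2) = -16684 - sqrt(9 + 9216) = -16684 - sqrt(9225) = -16684 - 15*sqrt(41) ≈ -16780.)
1/q = 1/(-16684 - 15*sqrt(41))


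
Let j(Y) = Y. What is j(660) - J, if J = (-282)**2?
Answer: -78864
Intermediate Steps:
J = 79524
j(660) - J = 660 - 1*79524 = 660 - 79524 = -78864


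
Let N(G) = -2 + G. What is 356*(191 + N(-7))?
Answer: 64792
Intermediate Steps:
356*(191 + N(-7)) = 356*(191 + (-2 - 7)) = 356*(191 - 9) = 356*182 = 64792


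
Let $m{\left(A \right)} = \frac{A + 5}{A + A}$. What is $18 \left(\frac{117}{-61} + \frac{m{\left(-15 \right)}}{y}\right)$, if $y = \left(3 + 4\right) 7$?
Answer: $- \frac{102828}{2989} \approx -34.402$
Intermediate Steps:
$m{\left(A \right)} = \frac{5 + A}{2 A}$
$y = 49$ ($y = 7 \cdot 7 = 49$)
$18 \left(\frac{117}{-61} + \frac{m{\left(-15 \right)}}{y}\right) = 18 \left(\frac{117}{-61} + \frac{\frac{1}{2} \frac{1}{-15} \left(5 - 15\right)}{49}\right) = 18 \left(117 \left(- \frac{1}{61}\right) + \frac{1}{2} \left(- \frac{1}{15}\right) \left(-10\right) \frac{1}{49}\right) = 18 \left(- \frac{117}{61} + \frac{1}{3} \cdot \frac{1}{49}\right) = 18 \left(- \frac{117}{61} + \frac{1}{147}\right) = 18 \left(- \frac{17138}{8967}\right) = - \frac{102828}{2989}$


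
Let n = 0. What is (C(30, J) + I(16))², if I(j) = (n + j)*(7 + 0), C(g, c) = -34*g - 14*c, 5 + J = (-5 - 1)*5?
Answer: 174724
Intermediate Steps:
J = -35 (J = -5 + (-5 - 1)*5 = -5 - 6*5 = -5 - 30 = -35)
I(j) = 7*j (I(j) = (0 + j)*(7 + 0) = j*7 = 7*j)
(C(30, J) + I(16))² = ((-34*30 - 14*(-35)) + 7*16)² = ((-1020 + 490) + 112)² = (-530 + 112)² = (-418)² = 174724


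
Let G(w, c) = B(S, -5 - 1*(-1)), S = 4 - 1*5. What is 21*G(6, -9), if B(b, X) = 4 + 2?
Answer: 126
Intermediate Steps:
S = -1 (S = 4 - 5 = -1)
B(b, X) = 6
G(w, c) = 6
21*G(6, -9) = 21*6 = 126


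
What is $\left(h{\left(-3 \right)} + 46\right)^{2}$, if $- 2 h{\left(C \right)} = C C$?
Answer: $\frac{6889}{4} \approx 1722.3$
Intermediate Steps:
$h{\left(C \right)} = - \frac{C^{2}}{2}$ ($h{\left(C \right)} = - \frac{C C}{2} = - \frac{C^{2}}{2}$)
$\left(h{\left(-3 \right)} + 46\right)^{2} = \left(- \frac{\left(-3\right)^{2}}{2} + 46\right)^{2} = \left(\left(- \frac{1}{2}\right) 9 + 46\right)^{2} = \left(- \frac{9}{2} + 46\right)^{2} = \left(\frac{83}{2}\right)^{2} = \frac{6889}{4}$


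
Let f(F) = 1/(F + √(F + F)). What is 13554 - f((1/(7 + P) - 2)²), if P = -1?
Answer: 664110/49 + 216*√2/539 ≈ 13554.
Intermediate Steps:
f(F) = 1/(F + √2*√F) (f(F) = 1/(F + √(2*F)) = 1/(F + √2*√F))
13554 - f((1/(7 + P) - 2)²) = 13554 - 1/((1/(7 - 1) - 2)² + √2*√((1/(7 - 1) - 2)²)) = 13554 - 1/((1/6 - 2)² + √2*√((1/6 - 2)²)) = 13554 - 1/((⅙ - 2)² + √2*√((⅙ - 2)²)) = 13554 - 1/((-11/6)² + √2*√((-11/6)²)) = 13554 - 1/(121/36 + √2*√(121/36)) = 13554 - 1/(121/36 + √2*(11/6)) = 13554 - 1/(121/36 + 11*√2/6)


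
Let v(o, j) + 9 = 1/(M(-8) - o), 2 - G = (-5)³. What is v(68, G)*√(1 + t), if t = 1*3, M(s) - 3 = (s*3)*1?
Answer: -1604/89 ≈ -18.022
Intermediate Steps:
M(s) = 3 + 3*s (M(s) = 3 + (s*3)*1 = 3 + (3*s)*1 = 3 + 3*s)
G = 127 (G = 2 - 1*(-5)³ = 2 - 1*(-125) = 2 + 125 = 127)
t = 3
v(o, j) = -9 + 1/(-21 - o) (v(o, j) = -9 + 1/((3 + 3*(-8)) - o) = -9 + 1/((3 - 24) - o) = -9 + 1/(-21 - o))
v(68, G)*√(1 + t) = ((-190 - 9*68)/(21 + 68))*√(1 + 3) = ((-190 - 612)/89)*√4 = ((1/89)*(-802))*2 = -802/89*2 = -1604/89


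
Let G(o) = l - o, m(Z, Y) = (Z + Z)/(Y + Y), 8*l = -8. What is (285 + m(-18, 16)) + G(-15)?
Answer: 2383/8 ≈ 297.88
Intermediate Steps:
l = -1 (l = (⅛)*(-8) = -1)
m(Z, Y) = Z/Y (m(Z, Y) = (2*Z)/((2*Y)) = (2*Z)*(1/(2*Y)) = Z/Y)
G(o) = -1 - o
(285 + m(-18, 16)) + G(-15) = (285 - 18/16) + (-1 - 1*(-15)) = (285 - 18*1/16) + (-1 + 15) = (285 - 9/8) + 14 = 2271/8 + 14 = 2383/8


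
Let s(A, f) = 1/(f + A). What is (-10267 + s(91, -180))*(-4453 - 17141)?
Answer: 19731819816/89 ≈ 2.2171e+8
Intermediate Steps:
s(A, f) = 1/(A + f)
(-10267 + s(91, -180))*(-4453 - 17141) = (-10267 + 1/(91 - 180))*(-4453 - 17141) = (-10267 + 1/(-89))*(-21594) = (-10267 - 1/89)*(-21594) = -913764/89*(-21594) = 19731819816/89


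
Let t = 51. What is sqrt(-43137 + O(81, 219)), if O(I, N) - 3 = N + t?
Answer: 4*I*sqrt(2679) ≈ 207.04*I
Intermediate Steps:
O(I, N) = 54 + N (O(I, N) = 3 + (N + 51) = 3 + (51 + N) = 54 + N)
sqrt(-43137 + O(81, 219)) = sqrt(-43137 + (54 + 219)) = sqrt(-43137 + 273) = sqrt(-42864) = 4*I*sqrt(2679)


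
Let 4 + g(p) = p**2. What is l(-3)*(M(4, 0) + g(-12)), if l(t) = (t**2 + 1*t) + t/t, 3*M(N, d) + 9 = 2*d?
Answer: 959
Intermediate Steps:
M(N, d) = -3 + 2*d/3 (M(N, d) = -3 + (2*d)/3 = -3 + 2*d/3)
l(t) = 1 + t + t**2 (l(t) = (t**2 + t) + 1 = (t + t**2) + 1 = 1 + t + t**2)
g(p) = -4 + p**2
l(-3)*(M(4, 0) + g(-12)) = (1 - 3 + (-3)**2)*((-3 + (2/3)*0) + (-4 + (-12)**2)) = (1 - 3 + 9)*((-3 + 0) + (-4 + 144)) = 7*(-3 + 140) = 7*137 = 959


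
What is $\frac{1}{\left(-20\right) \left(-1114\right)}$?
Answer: $\frac{1}{22280} \approx 4.4883 \cdot 10^{-5}$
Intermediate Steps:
$\frac{1}{\left(-20\right) \left(-1114\right)} = \frac{1}{22280}$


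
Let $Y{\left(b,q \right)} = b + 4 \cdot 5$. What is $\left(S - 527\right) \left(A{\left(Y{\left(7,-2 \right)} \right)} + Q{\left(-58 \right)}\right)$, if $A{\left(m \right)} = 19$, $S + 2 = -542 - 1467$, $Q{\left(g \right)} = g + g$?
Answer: $246186$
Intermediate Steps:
$Y{\left(b,q \right)} = 20 + b$ ($Y{\left(b,q \right)} = b + 20 = 20 + b$)
$Q{\left(g \right)} = 2 g$
$S = -2011$ ($S = -2 - 2009 = -2011$)
$\left(S - 527\right) \left(A{\left(Y{\left(7,-2 \right)} \right)} + Q{\left(-58 \right)}\right) = \left(-2011 - 527\right) \left(19 + 2 \left(-58\right)\right) = - 2538 \left(19 - 116\right) = \left(-2538\right) \left(-97\right) = 246186$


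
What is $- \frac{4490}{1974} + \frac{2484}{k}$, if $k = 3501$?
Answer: $- \frac{600893}{383943} \approx -1.5651$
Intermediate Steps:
$- \frac{4490}{1974} + \frac{2484}{k} = - \frac{4490}{1974} + \frac{2484}{3501} = \left(-4490\right) \frac{1}{1974} + 2484 \cdot \frac{1}{3501} = - \frac{2245}{987} + \frac{276}{389} = - \frac{600893}{383943}$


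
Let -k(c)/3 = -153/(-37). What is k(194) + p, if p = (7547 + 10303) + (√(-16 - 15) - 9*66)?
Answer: 638013/37 + I*√31 ≈ 17244.0 + 5.5678*I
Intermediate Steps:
k(c) = -459/37 (k(c) = -(-459)/(-37) = -(-459)*(-1)/37 = -3*153/37 = -459/37)
p = 17256 + I*√31 (p = 17850 + (√(-31) - 594) = 17850 + (I*√31 - 594) = 17850 + (-594 + I*√31) = 17256 + I*√31 ≈ 17256.0 + 5.5678*I)
k(194) + p = -459/37 + (17256 + I*√31) = 638013/37 + I*√31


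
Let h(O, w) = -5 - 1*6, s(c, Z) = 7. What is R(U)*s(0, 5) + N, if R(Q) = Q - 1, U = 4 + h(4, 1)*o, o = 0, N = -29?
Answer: -8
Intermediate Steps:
h(O, w) = -11 (h(O, w) = -5 - 6 = -11)
U = 4 (U = 4 - 11*0 = 4 + 0 = 4)
R(Q) = -1 + Q
R(U)*s(0, 5) + N = (-1 + 4)*7 - 29 = 3*7 - 29 = 21 - 29 = -8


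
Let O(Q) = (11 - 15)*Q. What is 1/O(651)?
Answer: -1/2604 ≈ -0.00038402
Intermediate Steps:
O(Q) = -4*Q
1/O(651) = 1/(-4*651) = 1/(-2604) = -1/2604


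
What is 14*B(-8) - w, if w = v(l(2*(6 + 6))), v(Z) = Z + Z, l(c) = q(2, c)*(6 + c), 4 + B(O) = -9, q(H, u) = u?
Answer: -1622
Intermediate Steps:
B(O) = -13 (B(O) = -4 - 9 = -13)
l(c) = c*(6 + c)
v(Z) = 2*Z
w = 1440 (w = 2*((2*(6 + 6))*(6 + 2*(6 + 6))) = 2*((2*12)*(6 + 2*12)) = 2*(24*(6 + 24)) = 2*(24*30) = 2*720 = 1440)
14*B(-8) - w = 14*(-13) - 1*1440 = -182 - 1440 = -1622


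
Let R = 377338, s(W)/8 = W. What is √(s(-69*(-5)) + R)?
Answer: √380098 ≈ 616.52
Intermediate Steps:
s(W) = 8*W
√(s(-69*(-5)) + R) = √(8*(-69*(-5)) + 377338) = √(8*345 + 377338) = √(2760 + 377338) = √380098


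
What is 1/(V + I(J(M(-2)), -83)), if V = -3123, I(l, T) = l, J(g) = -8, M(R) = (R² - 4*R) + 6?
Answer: -1/3131 ≈ -0.00031939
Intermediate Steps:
M(R) = 6 + R² - 4*R
1/(V + I(J(M(-2)), -83)) = 1/(-3123 - 8) = 1/(-3131) = -1/3131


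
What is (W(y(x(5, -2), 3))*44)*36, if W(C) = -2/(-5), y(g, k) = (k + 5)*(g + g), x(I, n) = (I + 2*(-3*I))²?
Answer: 3168/5 ≈ 633.60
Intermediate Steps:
x(I, n) = 25*I² (x(I, n) = (I - 6*I)² = (-5*I)² = 25*I²)
y(g, k) = 2*g*(5 + k) (y(g, k) = (5 + k)*(2*g) = 2*g*(5 + k))
W(C) = ⅖ (W(C) = -2*(-⅕) = ⅖)
(W(y(x(5, -2), 3))*44)*36 = ((⅖)*44)*36 = (88/5)*36 = 3168/5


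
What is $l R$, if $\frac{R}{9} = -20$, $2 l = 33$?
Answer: $-2970$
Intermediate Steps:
$l = \frac{33}{2}$ ($l = \frac{1}{2} \cdot 33 = \frac{33}{2} \approx 16.5$)
$R = -180$ ($R = 9 \left(-20\right) = -180$)
$l R = \frac{33}{2} \left(-180\right) = -2970$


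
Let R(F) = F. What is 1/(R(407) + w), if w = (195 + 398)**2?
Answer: 1/352056 ≈ 2.8405e-6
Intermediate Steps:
w = 351649 (w = 593**2 = 351649)
1/(R(407) + w) = 1/(407 + 351649) = 1/352056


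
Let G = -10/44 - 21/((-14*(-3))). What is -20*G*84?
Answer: 13440/11 ≈ 1221.8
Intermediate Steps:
G = -8/11 (G = -10*1/44 - 21/42 = -5/22 - 21*1/42 = -5/22 - ½ = -8/11 ≈ -0.72727)
-20*G*84 = -20*(-8/11)*84 = (160/11)*84 = 13440/11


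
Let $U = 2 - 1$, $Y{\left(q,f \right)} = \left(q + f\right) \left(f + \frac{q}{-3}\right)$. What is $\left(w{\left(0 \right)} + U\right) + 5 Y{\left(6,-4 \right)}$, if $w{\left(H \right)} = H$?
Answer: $-59$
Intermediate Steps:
$Y{\left(q,f \right)} = \left(f + q\right) \left(f - \frac{q}{3}\right)$ ($Y{\left(q,f \right)} = \left(f + q\right) \left(f + q \left(- \frac{1}{3}\right)\right) = \left(f + q\right) \left(f - \frac{q}{3}\right)$)
$U = 1$
$\left(w{\left(0 \right)} + U\right) + 5 Y{\left(6,-4 \right)} = \left(0 + 1\right) + 5 \left(\left(-4\right)^{2} - \frac{6^{2}}{3} + \frac{2}{3} \left(-4\right) 6\right) = 1 + 5 \left(16 - 12 - 16\right) = 1 + 5 \left(-12\right) = 1 - 60 = -59$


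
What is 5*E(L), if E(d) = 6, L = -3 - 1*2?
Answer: 30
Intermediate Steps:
L = -5 (L = -3 - 2 = -5)
5*E(L) = 5*6 = 30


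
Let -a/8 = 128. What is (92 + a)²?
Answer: 868624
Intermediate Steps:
a = -1024 (a = -8*128 = -1024)
(92 + a)² = (92 - 1024)² = (-932)² = 868624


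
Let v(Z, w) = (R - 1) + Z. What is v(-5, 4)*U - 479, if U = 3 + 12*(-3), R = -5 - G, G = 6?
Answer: 82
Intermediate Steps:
R = -11 (R = -5 - 1*6 = -5 - 6 = -11)
v(Z, w) = -12 + Z (v(Z, w) = (-11 - 1) + Z = -12 + Z)
U = -33 (U = 3 - 36 = -33)
v(-5, 4)*U - 479 = (-12 - 5)*(-33) - 479 = -17*(-33) - 479 = 561 - 479 = 82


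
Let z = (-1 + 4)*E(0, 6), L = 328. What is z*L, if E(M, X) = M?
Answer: 0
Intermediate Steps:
z = 0 (z = (-1 + 4)*0 = 3*0 = 0)
z*L = 0*328 = 0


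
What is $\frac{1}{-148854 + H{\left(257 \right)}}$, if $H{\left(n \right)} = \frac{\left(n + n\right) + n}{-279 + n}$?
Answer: $- \frac{22}{3275559} \approx -6.7164 \cdot 10^{-6}$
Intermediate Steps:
$H{\left(n \right)} = \frac{3 n}{-279 + n}$ ($H{\left(n \right)} = \frac{2 n + n}{-279 + n} = \frac{3 n}{-279 + n}$)
$\frac{1}{-148854 + H{\left(257 \right)}} = \frac{1}{-148854 + 3 \cdot 257 \frac{1}{-279 + 257}} = \frac{1}{-148854 + 3 \cdot 257 \frac{1}{-22}} = \frac{1}{-148854 + 3 \cdot 257 \left(- \frac{1}{22}\right)} = \frac{1}{-148854 - \frac{771}{22}} = \frac{1}{- \frac{3275559}{22}} = - \frac{22}{3275559}$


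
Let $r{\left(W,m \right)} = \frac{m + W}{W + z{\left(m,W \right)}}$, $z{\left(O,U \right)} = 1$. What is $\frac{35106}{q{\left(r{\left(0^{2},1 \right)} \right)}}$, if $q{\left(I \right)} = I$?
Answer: $35106$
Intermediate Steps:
$r{\left(W,m \right)} = \frac{W + m}{1 + W}$ ($r{\left(W,m \right)} = \frac{m + W}{W + 1} = \frac{W + m}{1 + W}$)
$\frac{35106}{q{\left(r{\left(0^{2},1 \right)} \right)}} = \frac{35106}{\frac{1}{1 + 0^{2}} \left(0^{2} + 1\right)} = \frac{35106}{\frac{1}{1 + 0} \left(0 + 1\right)} = \frac{35106}{1^{-1} \cdot 1} = \frac{35106}{1 \cdot 1} = \frac{35106}{1} = 35106 \cdot 1 = 35106$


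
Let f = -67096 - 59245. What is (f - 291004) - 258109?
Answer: -675454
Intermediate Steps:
f = -126341
(f - 291004) - 258109 = (-126341 - 291004) - 258109 = -417345 - 258109 = -675454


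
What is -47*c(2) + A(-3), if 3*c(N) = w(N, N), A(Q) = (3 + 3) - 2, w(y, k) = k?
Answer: -82/3 ≈ -27.333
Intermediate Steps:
A(Q) = 4 (A(Q) = 6 - 2 = 4)
c(N) = N/3
-47*c(2) + A(-3) = -47*2/3 + 4 = -47*⅔ + 4 = -94/3 + 4 = -82/3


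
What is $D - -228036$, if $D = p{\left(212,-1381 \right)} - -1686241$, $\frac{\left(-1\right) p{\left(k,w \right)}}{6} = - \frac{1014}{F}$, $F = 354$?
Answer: $\frac{112943357}{59} \approx 1.9143 \cdot 10^{6}$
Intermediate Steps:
$p{\left(k,w \right)} = \frac{1014}{59}$ ($p{\left(k,w \right)} = - 6 \left(- \frac{1014}{354}\right) = - 6 \left(\left(-1014\right) \frac{1}{354}\right) = \left(-6\right) \left(- \frac{169}{59}\right) = \frac{1014}{59}$)
$D = \frac{99489233}{59}$ ($D = \frac{1014}{59} - -1686241 = \frac{1014}{59} + 1686241 = \frac{99489233}{59} \approx 1.6863 \cdot 10^{6}$)
$D - -228036 = \frac{99489233}{59} - -228036 = \frac{99489233}{59} + 228036 = \frac{112943357}{59}$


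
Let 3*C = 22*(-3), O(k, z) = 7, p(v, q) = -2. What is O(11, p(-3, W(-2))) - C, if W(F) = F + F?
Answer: 29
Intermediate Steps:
W(F) = 2*F
C = -22 (C = (22*(-3))/3 = (1/3)*(-66) = -22)
O(11, p(-3, W(-2))) - C = 7 - 1*(-22) = 7 + 22 = 29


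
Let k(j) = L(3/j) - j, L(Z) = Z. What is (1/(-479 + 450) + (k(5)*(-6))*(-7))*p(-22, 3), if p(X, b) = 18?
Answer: -482418/145 ≈ -3327.0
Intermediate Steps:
k(j) = -j + 3/j (k(j) = 3/j - j = -j + 3/j)
(1/(-479 + 450) + (k(5)*(-6))*(-7))*p(-22, 3) = (1/(-479 + 450) + ((-1*5 + 3/5)*(-6))*(-7))*18 = (1/(-29) + ((-5 + 3*(⅕))*(-6))*(-7))*18 = (-1/29 + ((-5 + ⅗)*(-6))*(-7))*18 = (-1/29 - 22/5*(-6)*(-7))*18 = (-1/29 + (132/5)*(-7))*18 = (-1/29 - 924/5)*18 = -26801/145*18 = -482418/145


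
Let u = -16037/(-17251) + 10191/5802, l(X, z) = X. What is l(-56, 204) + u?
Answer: -1778735099/33363434 ≈ -53.314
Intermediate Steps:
u = 89617205/33363434 (u = -16037*(-1/17251) + 10191*(1/5802) = 16037/17251 + 3397/1934 = 89617205/33363434 ≈ 2.6861)
l(-56, 204) + u = -56 + 89617205/33363434 = -1778735099/33363434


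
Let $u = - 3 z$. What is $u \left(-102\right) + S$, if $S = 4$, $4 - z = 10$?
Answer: $-1832$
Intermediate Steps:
$z = -6$ ($z = 4 - 10 = -6$)
$u = 18$ ($u = \left(-3\right) \left(-6\right) = 18$)
$u \left(-102\right) + S = 18 \left(-102\right) + 4 = -1836 + 4 = -1832$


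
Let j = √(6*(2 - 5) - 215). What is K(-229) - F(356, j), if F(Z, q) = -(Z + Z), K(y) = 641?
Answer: 1353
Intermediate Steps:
j = I*√233 (j = √(6*(-3) - 215) = √(-18 - 215) = √(-233) = I*√233 ≈ 15.264*I)
F(Z, q) = -2*Z
K(-229) - F(356, j) = 641 - (-2)*356 = 641 - 1*(-712) = 641 + 712 = 1353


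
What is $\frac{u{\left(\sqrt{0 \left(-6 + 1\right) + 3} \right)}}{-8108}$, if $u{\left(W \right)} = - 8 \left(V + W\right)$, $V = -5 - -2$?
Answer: $- \frac{6}{2027} + \frac{2 \sqrt{3}}{2027} \approx -0.0012511$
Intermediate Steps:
$V = -3$ ($V = -5 + 2 = -3$)
$u{\left(W \right)} = 24 - 8 W$ ($u{\left(W \right)} = - 8 \left(-3 + W\right) = 24 - 8 W$)
$\frac{u{\left(\sqrt{0 \left(-6 + 1\right) + 3} \right)}}{-8108} = \frac{24 - 8 \sqrt{0 \left(-6 + 1\right) + 3}}{-8108} = \left(24 - 8 \sqrt{0 \left(-5\right) + 3}\right) \left(- \frac{1}{8108}\right) = \left(24 - 8 \sqrt{0 + 3}\right) \left(- \frac{1}{8108}\right) = \left(24 - 8 \sqrt{3}\right) \left(- \frac{1}{8108}\right) = - \frac{6}{2027} + \frac{2 \sqrt{3}}{2027}$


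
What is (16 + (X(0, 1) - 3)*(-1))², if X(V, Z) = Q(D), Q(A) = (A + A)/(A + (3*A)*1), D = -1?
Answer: 1369/4 ≈ 342.25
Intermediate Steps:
Q(A) = ½ (Q(A) = (2*A)/(A + 3*A) = (2*A)/((4*A)) = (2*A)*(1/(4*A)) = ½)
X(V, Z) = ½
(16 + (X(0, 1) - 3)*(-1))² = (16 + (½ - 3)*(-1))² = (16 - 5/2*(-1))² = (16 + 5/2)² = (37/2)² = 1369/4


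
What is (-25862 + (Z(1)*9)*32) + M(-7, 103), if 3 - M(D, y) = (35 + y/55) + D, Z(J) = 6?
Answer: -1328848/55 ≈ -24161.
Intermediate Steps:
M(D, y) = -32 - D - y/55 (M(D, y) = 3 - ((35 + y/55) + D) = 3 - (35 + D + y/55) = 3 + (-35 - D - y/55) = -32 - D - y/55)
(-25862 + (Z(1)*9)*32) + M(-7, 103) = (-25862 + (6*9)*32) + (-32 - 1*(-7) - 1/55*103) = (-25862 + 54*32) + (-32 + 7 - 103/55) = (-25862 + 1728) - 1478/55 = -24134 - 1478/55 = -1328848/55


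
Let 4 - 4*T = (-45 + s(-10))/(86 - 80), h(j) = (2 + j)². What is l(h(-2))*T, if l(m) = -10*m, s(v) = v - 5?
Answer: 0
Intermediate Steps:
s(v) = -5 + v
T = 7/2 (T = 1 - (-45 + (-5 - 10))/(4*(86 - 80)) = 1 - (-45 - 15)/(4*6) = 1 - (-15)/6 = 1 - ¼*(-10) = 1 + 5/2 = 7/2 ≈ 3.5000)
l(h(-2))*T = -10*(2 - 2)²*(7/2) = -10*0²*(7/2) = -10*0*(7/2) = 0*(7/2) = 0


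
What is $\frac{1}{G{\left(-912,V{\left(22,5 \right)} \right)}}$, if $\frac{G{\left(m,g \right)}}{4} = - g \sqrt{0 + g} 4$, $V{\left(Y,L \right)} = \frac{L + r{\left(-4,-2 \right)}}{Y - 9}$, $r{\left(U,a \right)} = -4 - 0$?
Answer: $- \frac{13 \sqrt{13}}{16} \approx -2.9295$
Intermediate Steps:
$r{\left(U,a \right)} = -4$ ($r{\left(U,a \right)} = -4 + 0 = -4$)
$V{\left(Y,L \right)} = \frac{-4 + L}{-9 + Y}$ ($V{\left(Y,L \right)} = \frac{L - 4}{Y - 9} = \frac{-4 + L}{-9 + Y}$)
$G{\left(m,g \right)} = - 16 g^{\frac{3}{2}}$ ($G{\left(m,g \right)} = 4 \left(- g \sqrt{0 + g} 4\right) = 4 \left(- g \sqrt{g} 4\right) = 4 \left(- g^{\frac{3}{2}} \cdot 4\right) = 4 \left(- 4 g^{\frac{3}{2}}\right) = - 16 g^{\frac{3}{2}}$)
$\frac{1}{G{\left(-912,V{\left(22,5 \right)} \right)}} = \frac{1}{\left(-16\right) \left(\frac{-4 + 5}{-9 + 22}\right)^{\frac{3}{2}}} = \frac{1}{\left(-16\right) \left(\frac{1}{13} \cdot 1\right)^{\frac{3}{2}}} = \frac{1}{\left(-16\right) \left(\frac{1}{13}\right)^{\frac{3}{2}}} = \frac{1}{\left(-16\right) \frac{\sqrt{13}}{169}} = \frac{1}{\left(- \frac{16}{169}\right) \sqrt{13}} = - \frac{13 \sqrt{13}}{16}$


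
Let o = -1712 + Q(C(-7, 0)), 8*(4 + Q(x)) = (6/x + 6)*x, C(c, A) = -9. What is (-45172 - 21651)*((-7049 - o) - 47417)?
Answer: 3524512312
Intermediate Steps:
Q(x) = -4 + x*(6 + 6/x)/8 (Q(x) = -4 + ((6/x + 6)*x)/8 = -4 + ((6 + 6/x)*x)/8 = -4 + (x*(6 + 6/x))/8 = -4 + x*(6 + 6/x)/8)
o = -1722 (o = -1712 + (-13/4 + (¾)*(-9)) = -1712 + (-13/4 - 27/4) = -1712 - 10 = -1722)
(-45172 - 21651)*((-7049 - o) - 47417) = (-45172 - 21651)*((-7049 - 1*(-1722)) - 47417) = -66823*((-7049 + 1722) - 47417) = -66823*(-5327 - 47417) = -66823*(-52744) = 3524512312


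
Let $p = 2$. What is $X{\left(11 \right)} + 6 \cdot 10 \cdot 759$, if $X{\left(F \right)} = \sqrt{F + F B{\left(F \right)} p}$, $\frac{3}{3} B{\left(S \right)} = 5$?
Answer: $45551$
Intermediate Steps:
$B{\left(S \right)} = 5$
$X{\left(F \right)} = \sqrt{11} \sqrt{F}$ ($X{\left(F \right)} = \sqrt{F + F 5 \cdot 2} = \sqrt{F + 5 F 2} = \sqrt{F + 10 F} = \sqrt{11 F} = \sqrt{11} \sqrt{F}$)
$X{\left(11 \right)} + 6 \cdot 10 \cdot 759 = \sqrt{11} \sqrt{11} + 6 \cdot 10 \cdot 759 = 11 + 60 \cdot 759 = 11 + 45540 = 45551$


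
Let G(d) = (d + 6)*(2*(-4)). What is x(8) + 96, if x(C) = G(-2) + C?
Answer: 72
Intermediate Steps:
G(d) = -48 - 8*d (G(d) = (6 + d)*(-8) = -48 - 8*d)
x(C) = -32 + C (x(C) = (-48 - 8*(-2)) + C = (-48 + 16) + C = -32 + C)
x(8) + 96 = (-32 + 8) + 96 = -24 + 96 = 72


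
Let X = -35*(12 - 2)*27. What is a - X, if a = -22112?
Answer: -12662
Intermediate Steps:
X = -9450 (X = -35*10*27 = -350*27 = -9450)
a - X = -22112 - 1*(-9450) = -22112 + 9450 = -12662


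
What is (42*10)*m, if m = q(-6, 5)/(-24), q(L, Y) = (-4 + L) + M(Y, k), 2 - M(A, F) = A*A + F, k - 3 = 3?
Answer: 1365/2 ≈ 682.50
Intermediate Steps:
k = 6 (k = 3 + 3 = 6)
M(A, F) = 2 - F - A**2 (M(A, F) = 2 - (A*A + F) = 2 - (A**2 + F) = 2 - (F + A**2) = 2 + (-F - A**2) = 2 - F - A**2)
q(L, Y) = -8 + L - Y**2 (q(L, Y) = (-4 + L) + (2 - 1*6 - Y**2) = (-4 + L) + (2 - 6 - Y**2) = (-4 + L) + (-4 - Y**2) = -8 + L - Y**2)
m = 13/8 (m = (-8 - 6 - 1*5**2)/(-24) = (-8 - 6 - 1*25)*(-1/24) = (-8 - 6 - 25)*(-1/24) = -39*(-1/24) = 13/8 ≈ 1.6250)
(42*10)*m = (42*10)*(13/8) = 420*(13/8) = 1365/2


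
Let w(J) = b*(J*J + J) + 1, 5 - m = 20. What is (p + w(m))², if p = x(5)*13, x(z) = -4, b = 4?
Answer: 622521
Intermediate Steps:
m = -15 (m = 5 - 1*20 = 5 - 20 = -15)
w(J) = 1 + 4*J + 4*J² (w(J) = 4*(J*J + J) + 1 = 4*(J² + J) + 1 = 4*(J + J²) + 1 = (4*J + 4*J²) + 1 = 1 + 4*J + 4*J²)
p = -52 (p = -4*13 = -52)
(p + w(m))² = (-52 + (1 + 4*(-15) + 4*(-15)²))² = (-52 + (1 - 60 + 4*225))² = (-52 + (1 - 60 + 900))² = (-52 + 841)² = 789² = 622521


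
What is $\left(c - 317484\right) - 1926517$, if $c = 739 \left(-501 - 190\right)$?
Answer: $-2754650$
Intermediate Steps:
$c = -510649$ ($c = 739 \left(-691\right) = -510649$)
$\left(c - 317484\right) - 1926517 = \left(-510649 - 317484\right) - 1926517 = -828133 - 1926517 = -2754650$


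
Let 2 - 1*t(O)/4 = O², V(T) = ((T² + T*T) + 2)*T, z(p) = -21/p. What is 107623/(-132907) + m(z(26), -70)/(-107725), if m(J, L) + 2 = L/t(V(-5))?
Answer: -1567384266571501/1935656099313700 ≈ -0.80974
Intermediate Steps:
V(T) = T*(2 + 2*T²) (V(T) = ((T² + T²) + 2)*T = (2*T² + 2)*T = (2 + 2*T²)*T = T*(2 + 2*T²))
t(O) = 8 - 4*O²
m(J, L) = -2 - L/270392 (m(J, L) = -2 + L/(8 - 4*100*(1 + (-5)²)²) = -2 + L/(8 - 4*100*(1 + 25)²) = -2 + L/(8 - 4*(2*(-5)*26)²) = -2 + L/(8 - 4*(-260)²) = -2 + L/(8 - 4*67600) = -2 + L/(8 - 270400) = -2 + L/(-270392) = -2 + L*(-1/270392) = -2 - L/270392)
107623/(-132907) + m(z(26), -70)/(-107725) = 107623/(-132907) + (-2 - 1/270392*(-70))/(-107725) = 107623*(-1/132907) + (-2 + 35/135196)*(-1/107725) = -107623/132907 - 270357/135196*(-1/107725) = -107623/132907 + 270357/14563989100 = -1567384266571501/1935656099313700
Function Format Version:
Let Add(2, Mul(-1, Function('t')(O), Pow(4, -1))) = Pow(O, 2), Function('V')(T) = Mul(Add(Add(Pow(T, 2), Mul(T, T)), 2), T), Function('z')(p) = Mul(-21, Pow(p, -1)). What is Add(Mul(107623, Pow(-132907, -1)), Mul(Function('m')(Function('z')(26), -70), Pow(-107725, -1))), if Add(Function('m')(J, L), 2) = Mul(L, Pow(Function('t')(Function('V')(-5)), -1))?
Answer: Rational(-1567384266571501, 1935656099313700) ≈ -0.80974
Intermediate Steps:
Function('V')(T) = Mul(T, Add(2, Mul(2, Pow(T, 2)))) (Function('V')(T) = Mul(Add(Add(Pow(T, 2), Pow(T, 2)), 2), T) = Mul(Add(Mul(2, Pow(T, 2)), 2), T) = Mul(Add(2, Mul(2, Pow(T, 2))), T) = Mul(T, Add(2, Mul(2, Pow(T, 2)))))
Function('t')(O) = Add(8, Mul(-4, Pow(O, 2)))
Function('m')(J, L) = Add(-2, Mul(Rational(-1, 270392), L)) (Function('m')(J, L) = Add(-2, Mul(L, Pow(Add(8, Mul(-4, Pow(Mul(2, -5, Add(1, Pow(-5, 2))), 2))), -1))) = Add(-2, Mul(L, Pow(Add(8, Mul(-4, Pow(Mul(2, -5, Add(1, 25)), 2))), -1))) = Add(-2, Mul(L, Pow(Add(8, Mul(-4, Pow(Mul(2, -5, 26), 2))), -1))) = Add(-2, Mul(L, Pow(Add(8, Mul(-4, Pow(-260, 2))), -1))) = Add(-2, Mul(L, Pow(Add(8, Mul(-4, 67600)), -1))) = Add(-2, Mul(L, Pow(Add(8, -270400), -1))) = Add(-2, Mul(L, Pow(-270392, -1))) = Add(-2, Mul(L, Rational(-1, 270392))) = Add(-2, Mul(Rational(-1, 270392), L)))
Add(Mul(107623, Pow(-132907, -1)), Mul(Function('m')(Function('z')(26), -70), Pow(-107725, -1))) = Add(Mul(107623, Pow(-132907, -1)), Mul(Add(-2, Mul(Rational(-1, 270392), -70)), Pow(-107725, -1))) = Add(Mul(107623, Rational(-1, 132907)), Mul(Add(-2, Rational(35, 135196)), Rational(-1, 107725))) = Add(Rational(-107623, 132907), Mul(Rational(-270357, 135196), Rational(-1, 107725))) = Add(Rational(-107623, 132907), Rational(270357, 14563989100)) = Rational(-1567384266571501, 1935656099313700)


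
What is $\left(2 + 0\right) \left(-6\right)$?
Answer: $-12$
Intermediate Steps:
$\left(2 + 0\right) \left(-6\right) = 2 \left(-6\right) = -12$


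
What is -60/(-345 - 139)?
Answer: 15/121 ≈ 0.12397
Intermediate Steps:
-60/(-345 - 139) = -60/(-484) = -1/484*(-60) = 15/121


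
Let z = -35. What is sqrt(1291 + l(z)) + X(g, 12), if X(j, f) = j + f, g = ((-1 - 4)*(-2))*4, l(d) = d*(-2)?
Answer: 52 + sqrt(1361) ≈ 88.892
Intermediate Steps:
l(d) = -2*d
g = 40 (g = -5*(-2)*4 = 10*4 = 40)
X(j, f) = f + j
sqrt(1291 + l(z)) + X(g, 12) = sqrt(1291 - 2*(-35)) + (12 + 40) = sqrt(1291 + 70) + 52 = sqrt(1361) + 52 = 52 + sqrt(1361)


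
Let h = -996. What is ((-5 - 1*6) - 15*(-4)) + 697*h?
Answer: -694163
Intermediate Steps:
((-5 - 1*6) - 15*(-4)) + 697*h = ((-5 - 1*6) - 15*(-4)) + 697*(-996) = ((-5 - 6) + 60) - 694212 = (-11 + 60) - 694212 = 49 - 694212 = -694163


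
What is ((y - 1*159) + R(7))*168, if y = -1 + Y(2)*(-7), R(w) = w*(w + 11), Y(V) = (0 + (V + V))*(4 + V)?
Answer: -33936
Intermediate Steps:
Y(V) = 2*V*(4 + V) (Y(V) = (0 + 2*V)*(4 + V) = (2*V)*(4 + V) = 2*V*(4 + V))
R(w) = w*(11 + w)
y = -169 (y = -1 + (2*2*(4 + 2))*(-7) = -1 + (2*2*6)*(-7) = -1 + 24*(-7) = -1 - 168 = -169)
((y - 1*159) + R(7))*168 = ((-169 - 1*159) + 7*(11 + 7))*168 = ((-169 - 159) + 7*18)*168 = (-328 + 126)*168 = -202*168 = -33936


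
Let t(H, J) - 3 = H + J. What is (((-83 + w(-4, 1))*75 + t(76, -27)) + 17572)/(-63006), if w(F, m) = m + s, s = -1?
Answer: -11399/63006 ≈ -0.18092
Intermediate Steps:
w(F, m) = -1 + m (w(F, m) = m - 1 = -1 + m)
t(H, J) = 3 + H + J (t(H, J) = 3 + (H + J) = 3 + H + J)
(((-83 + w(-4, 1))*75 + t(76, -27)) + 17572)/(-63006) = (((-83 + (-1 + 1))*75 + (3 + 76 - 27)) + 17572)/(-63006) = (((-83 + 0)*75 + 52) + 17572)*(-1/63006) = ((-83*75 + 52) + 17572)*(-1/63006) = ((-6225 + 52) + 17572)*(-1/63006) = (-6173 + 17572)*(-1/63006) = 11399*(-1/63006) = -11399/63006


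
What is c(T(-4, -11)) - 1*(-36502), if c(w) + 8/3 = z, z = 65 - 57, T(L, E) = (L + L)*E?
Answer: 109522/3 ≈ 36507.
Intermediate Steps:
T(L, E) = 2*E*L (T(L, E) = (2*L)*E = 2*E*L)
z = 8
c(w) = 16/3 (c(w) = -8/3 + 8 = 16/3)
c(T(-4, -11)) - 1*(-36502) = 16/3 - 1*(-36502) = 16/3 + 36502 = 109522/3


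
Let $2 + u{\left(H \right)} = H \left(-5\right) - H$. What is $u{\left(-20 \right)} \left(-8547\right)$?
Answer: $-1008546$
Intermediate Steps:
$u{\left(H \right)} = -2 - 6 H$ ($u{\left(H \right)} = -2 + \left(H \left(-5\right) - H\right) = -2 - 6 H$)
$u{\left(-20 \right)} \left(-8547\right) = \left(-2 - -120\right) \left(-8547\right) = \left(-2 + 120\right) \left(-8547\right) = 118 \left(-8547\right) = -1008546$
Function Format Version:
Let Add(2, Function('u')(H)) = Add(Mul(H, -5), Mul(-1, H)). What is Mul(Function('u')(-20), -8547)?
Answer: -1008546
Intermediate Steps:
Function('u')(H) = Add(-2, Mul(-6, H)) (Function('u')(H) = Add(-2, Add(Mul(H, -5), Mul(-1, H))) = Add(-2, Add(Mul(-5, H), Mul(-1, H))) = Add(-2, Mul(-6, H)))
Mul(Function('u')(-20), -8547) = Mul(Add(-2, Mul(-6, -20)), -8547) = Mul(Add(-2, 120), -8547) = Mul(118, -8547) = -1008546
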